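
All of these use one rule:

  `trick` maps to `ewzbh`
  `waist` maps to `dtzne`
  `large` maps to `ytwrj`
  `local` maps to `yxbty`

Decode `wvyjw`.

ruler

Treating letters as 0–25, the rule is x ↦ 17x + 19 (mod 26).
Decoding wvyjw: w(22)→23·(22−19)≡17=r; v(21)→23·(21−19)≡20=u; y(24)→23·(24−19)≡11=l; j(9)→23·(9−19)≡4=e; w(22)→23·(22−19)≡17=r (all mod 26).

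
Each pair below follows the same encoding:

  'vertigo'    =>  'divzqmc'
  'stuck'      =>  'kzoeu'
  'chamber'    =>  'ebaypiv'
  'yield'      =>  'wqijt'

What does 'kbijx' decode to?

shelf

v(21)→d(3) and e(4)→i(8) fit y≡15x+0 (mod 26); the inverse of 15 mod 26 is 7. This is an affine cipher: with a=0,…,z=25, each position x becomes (15x+0) mod 26.
Undoing it on kbijx: k(10)→7·(10−0)≡18=s; b(1)→7·(1−0)≡7=h; i(8)→7·(8−0)≡4=e; j(9)→7·(9−0)≡11=l; x(23)→7·(23−0)≡5=f (all mod 26).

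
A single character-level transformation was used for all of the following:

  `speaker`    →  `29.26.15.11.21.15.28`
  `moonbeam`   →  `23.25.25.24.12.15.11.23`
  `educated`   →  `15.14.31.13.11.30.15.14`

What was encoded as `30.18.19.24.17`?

thing

Letters become their 1-based position plus 10 (so a→11, b→12, …).
Decoding 30.18.19.24.17: 30→(30−10)÷1=20=t, 18→(18−10)÷1=8=h, 19→(19−10)÷1=9=i, 24→(24−10)÷1=14=n, 17→(17−10)÷1=7=g.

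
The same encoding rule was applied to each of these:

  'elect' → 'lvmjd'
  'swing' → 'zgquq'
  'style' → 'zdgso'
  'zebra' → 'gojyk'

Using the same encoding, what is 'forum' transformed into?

Shifts by position in elect: pos 0: e→l (+7), pos 1: l→v (+10), pos 2: e→m (+8), pos 3: c→j (+7), pos 4: t→d (+10) — repeating every 3. The shifts repeat in a cycle of length 3: positions 0,1,… shift by +7, +10, +8, then the pattern repeats.
For forum: f+7=m, o+10=y, r+8=z, u+7=b, m+10=w.

myzbw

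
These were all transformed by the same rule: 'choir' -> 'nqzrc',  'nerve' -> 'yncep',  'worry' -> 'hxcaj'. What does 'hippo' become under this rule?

srayz

A repeating key of period 2 is used — shifts +11, +9 over and over.
On hippo: h+11=s, i+9=r, p+11=a, p+9=y, o+11=z.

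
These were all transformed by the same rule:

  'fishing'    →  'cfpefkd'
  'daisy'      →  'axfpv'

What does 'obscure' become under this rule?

Compare letters: f→c is +23, i→f is +23, s→p is +23 — a constant shift. Every letter moves 23 places later in the alphabet, wrapping around z→a.
For obscure: o+23=l, b+23=y, s+23=p, c+23=z, u+23=r, r+23=o, e+23=b.

lypzrob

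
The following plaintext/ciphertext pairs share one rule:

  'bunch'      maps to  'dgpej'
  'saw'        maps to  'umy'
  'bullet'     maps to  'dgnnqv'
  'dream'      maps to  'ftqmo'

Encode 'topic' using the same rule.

Vowels shift forward by 12 and consonants shift forward by 2.
Applying it to topic: t(cons)+2=v, o(vowel)+12=a, p(cons)+2=r, i(vowel)+12=u, c(cons)+2=e.

varue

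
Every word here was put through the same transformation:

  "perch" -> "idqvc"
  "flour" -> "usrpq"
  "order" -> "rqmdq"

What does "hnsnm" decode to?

salad

p(15)→i(8) and e(4)→d(3) fit y≡17x+13 (mod 26); the inverse of 17 mod 26 is 23. This is an affine cipher: with a=0,…,z=25, each position x becomes (17x+13) mod 26.
Reversing it on hnsnm: h(7)→23·(7−13)≡18=s; n(13)→23·(13−13)≡0=a; s(18)→23·(18−13)≡11=l; n(13)→23·(13−13)≡0=a; m(12)→23·(12−13)≡3=d (all mod 26).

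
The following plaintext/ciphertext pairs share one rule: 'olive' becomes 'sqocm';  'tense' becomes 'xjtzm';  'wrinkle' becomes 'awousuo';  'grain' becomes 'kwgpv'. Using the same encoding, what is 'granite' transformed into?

In olive: o→s is +4, l→q is +5, i→o is +6, v→c is +7 — the shift increases by 1 each position. Each letter shifts forward by (position + 4), i.e. 4, 5, 6, … — the shift grows by one for each successive letter.
Applying it to granite: g+4=k, r+5=w, a+6=g, n+7=u, i+8=q, t+9=c, e+10=o.

kwguqco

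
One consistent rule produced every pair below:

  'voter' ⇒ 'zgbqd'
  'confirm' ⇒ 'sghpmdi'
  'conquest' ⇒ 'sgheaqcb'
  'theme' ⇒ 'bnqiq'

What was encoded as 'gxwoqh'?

oxygen

v(21)→z(25) and o(14)→g(6) fit y≡25x+20 (mod 26); the inverse of 25 mod 26 is 25. Treating letters as 0–25, the rule is x ↦ 25x + 20 (mod 26).
Reversing it on gxwoqh: g(6)→25·(6−20)≡14=o; x(23)→25·(23−20)≡23=x; w(22)→25·(22−20)≡24=y; o(14)→25·(14−20)≡6=g; q(16)→25·(16−20)≡4=e; h(7)→25·(7−20)≡13=n (all mod 26).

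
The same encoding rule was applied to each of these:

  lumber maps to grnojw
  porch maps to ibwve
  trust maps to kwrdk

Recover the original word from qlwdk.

first

Treating letters as 0–25, the rule is x ↦ 7x + 7 (mod 26).
Reversing it on qlwdk: q(16)→15·(16−7)≡5=f; l(11)→15·(11−7)≡8=i; w(22)→15·(22−7)≡17=r; d(3)→15·(3−7)≡18=s; k(10)→15·(10−7)≡19=t (all mod 26).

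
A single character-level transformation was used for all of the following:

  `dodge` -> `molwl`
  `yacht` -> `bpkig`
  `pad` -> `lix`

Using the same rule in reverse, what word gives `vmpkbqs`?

kitchen

The output letters match the input read backwards, each shifted +8: dodge reversed is egdod. Read the word backwards and shift each letter +8.
Decoding vmpkbqs: shift back: v−8=n, m−8=e, p−8=h, k−8=c, b−8=t, q−8=i, s−8=k → nehctik; then reverse → kitchen.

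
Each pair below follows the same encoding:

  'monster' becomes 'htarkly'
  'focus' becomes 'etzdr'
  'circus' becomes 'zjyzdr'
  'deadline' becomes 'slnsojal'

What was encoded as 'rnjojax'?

sailing

m(12)→h(7) and o(14)→t(19) fit y≡19x+13 (mod 26); the inverse of 19 mod 26 is 11. Each letter's alphabet position (a=0..z=25) is mapped through 19·x+13 mod 26 — an affine cipher.
Reversing it on rnjojax: r(17)→11·(17−13)≡18=s; n(13)→11·(13−13)≡0=a; j(9)→11·(9−13)≡8=i; o(14)→11·(14−13)≡11=l; j(9)→11·(9−13)≡8=i; a(0)→11·(0−13)≡13=n; x(23)→11·(23−13)≡6=g (all mod 26).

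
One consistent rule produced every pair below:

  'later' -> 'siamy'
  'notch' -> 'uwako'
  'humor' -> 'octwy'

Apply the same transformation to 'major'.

Shifts by position in later: pos 0: l→s (+7), pos 1: a→i (+8), pos 2: t→a (+7), pos 3: e→m (+8) — repeating every 2. It's a Vigenère-style cipher with numeric key [7,8]: position i shifts by key[i mod 2].
For major: m+7=t, a+8=i, j+7=q, o+8=w, r+7=y.

tiqwy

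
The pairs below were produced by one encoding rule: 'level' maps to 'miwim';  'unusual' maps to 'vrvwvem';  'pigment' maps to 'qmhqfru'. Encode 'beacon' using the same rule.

cibgpr

Shifts by position in level: pos 0: l→m (+1), pos 1: e→i (+4), pos 2: v→w (+1), pos 3: e→i (+4) — repeating every 2. A repeating key of period 2 is used — shifts +1, +4 over and over.
Applying it to beacon: b+1=c, e+4=i, a+1=b, c+4=g, o+1=p, n+4=r.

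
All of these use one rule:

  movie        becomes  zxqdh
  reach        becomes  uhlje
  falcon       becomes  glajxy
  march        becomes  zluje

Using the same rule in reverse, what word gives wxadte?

Each letter's alphabet position (a=0..z=25) is mapped through 25·x+11 mod 26 — an affine cipher.
Reversing it on wxadte: w(22)→25·(22−11)≡15=p; x(23)→25·(23−11)≡14=o; a(0)→25·(0−11)≡11=l; d(3)→25·(3−11)≡8=i; t(19)→25·(19−11)≡18=s; e(4)→25·(4−11)≡7=h (all mod 26).

polish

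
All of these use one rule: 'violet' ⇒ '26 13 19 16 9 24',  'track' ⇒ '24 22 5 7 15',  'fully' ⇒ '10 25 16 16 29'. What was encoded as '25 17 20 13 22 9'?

Letters become their 1-based position plus 4 (so a→5, b→6, …).
Reversing it on 25 17 20 13 22 9: 25→(25−4)÷1=21=u, 17→(17−4)÷1=13=m, 20→(20−4)÷1=16=p, 13→(13−4)÷1=9=i, 22→(22−4)÷1=18=r, 9→(9−4)÷1=5=e.

umpire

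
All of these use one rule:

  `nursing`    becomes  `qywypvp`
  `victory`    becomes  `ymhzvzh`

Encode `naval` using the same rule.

qeags

Letter i (0-indexed) is shifted by i+3, so successive shifts are 3, 4, 5, ….
For naval: n+3=q, a+4=e, v+5=a, a+6=g, l+7=s.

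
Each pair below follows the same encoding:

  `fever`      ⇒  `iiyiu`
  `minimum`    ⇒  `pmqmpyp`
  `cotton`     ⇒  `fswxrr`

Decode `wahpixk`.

Shifts by position in fever: pos 0: f→i (+3), pos 1: e→i (+4), pos 2: v→y (+3), pos 3: e→i (+4) — repeating every 2. The shifts repeat in a cycle of length 2: positions 0,1,… shift by +3, +4, then the pattern repeats.
Decoding wahpixk: w−3=t, a−4=w, h−3=e, p−4=l, i−3=f, x−4=t, k−3=h.

twelfth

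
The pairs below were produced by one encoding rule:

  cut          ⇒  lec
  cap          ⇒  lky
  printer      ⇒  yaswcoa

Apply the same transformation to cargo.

lkapy

The rule splits by letter class: vowels +10, consonants +9.
Applying it to cargo: c(cons)+9=l, a(vowel)+10=k, r(cons)+9=a, g(cons)+9=p, o(vowel)+10=y.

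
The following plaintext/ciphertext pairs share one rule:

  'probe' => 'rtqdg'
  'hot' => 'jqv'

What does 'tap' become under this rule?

vcr

Compare letters: p→r is +2, r→t is +2, o→q is +2 — a constant shift. This is a Caesar cipher with shift 2.
On tap: t+2=v, a+2=c, p+2=r.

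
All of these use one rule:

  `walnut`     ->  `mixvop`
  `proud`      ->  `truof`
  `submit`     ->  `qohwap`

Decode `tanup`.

w(22)→m(12) and a(0)→i(8) fit y≡25x+8 (mod 26); the inverse of 25 mod 26 is 25. Treating letters as 0–25, the rule is x ↦ 25x + 8 (mod 26).
Undoing it on tanup: t(19)→25·(19−8)≡15=p; a(0)→25·(0−8)≡8=i; n(13)→25·(13−8)≡21=v; u(20)→25·(20−8)≡14=o; p(15)→25·(15−8)≡19=t (all mod 26).

pivot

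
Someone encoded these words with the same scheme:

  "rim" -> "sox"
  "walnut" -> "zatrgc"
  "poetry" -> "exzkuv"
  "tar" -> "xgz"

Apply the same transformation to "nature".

kxazgt

The output letters match the input read backwards, each shifted +6: rim reversed is mir. Two steps: reverse the string, then apply a Caesar shift of +6.
For nature: reverse → erutan; then shift: e+6=k, r+6=x, u+6=a, t+6=z, a+6=g, n+6=t.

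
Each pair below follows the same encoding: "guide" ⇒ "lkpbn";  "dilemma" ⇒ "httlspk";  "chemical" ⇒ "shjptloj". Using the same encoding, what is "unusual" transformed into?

shbzbub

The output letters match the input read backwards, each shifted +7: guide reversed is ediug. The word is reversed, then every letter is shifted forward by 7.
For unusual: reverse → lausunu; then shift: l+7=s, a+7=h, u+7=b, s+7=z, u+7=b, n+7=u, u+7=b.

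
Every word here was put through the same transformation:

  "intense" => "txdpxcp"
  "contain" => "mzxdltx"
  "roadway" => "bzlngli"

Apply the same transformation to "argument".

The rule splits by letter class: vowels +11, consonants +10.
On argument: a(vowel)+11=l, r(cons)+10=b, g(cons)+10=q, u(vowel)+11=f, m(cons)+10=w, e(vowel)+11=p, n(cons)+10=x, t(cons)+10=d.

lbqfwpxd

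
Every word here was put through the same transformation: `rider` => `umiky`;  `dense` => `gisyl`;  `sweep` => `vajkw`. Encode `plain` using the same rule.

In rider: r→u is +3, i→m is +4, d→i is +5, e→k is +6 — the shift increases by 1 each position. Each letter shifts forward by (position + 3), i.e. 3, 4, 5, … — the shift grows by one for each successive letter.
Applying it to plain: p+3=s, l+4=p, a+5=f, i+6=o, n+7=u.

spfou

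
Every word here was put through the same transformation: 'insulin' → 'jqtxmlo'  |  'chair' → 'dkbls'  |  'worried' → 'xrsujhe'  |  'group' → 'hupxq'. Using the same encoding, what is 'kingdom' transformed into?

Shifts by position in insulin: pos 0: i→j (+1), pos 1: n→q (+3), pos 2: s→t (+1), pos 3: u→x (+3) — repeating every 2. A repeating key of period 2 is used — shifts +1, +3 over and over.
Applying it to kingdom: k+1=l, i+3=l, n+1=o, g+3=j, d+1=e, o+3=r, m+1=n.

llojern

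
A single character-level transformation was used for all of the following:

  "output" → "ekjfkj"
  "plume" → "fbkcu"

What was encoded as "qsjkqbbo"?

actually

Compare letters: o→e is +16, u→k is +16, t→j is +16 — a constant shift. This is a Caesar cipher with shift 16.
Undoing it on qsjkqbbo: q−16=a, s−16=c, j−16=t, k−16=u, q−16=a, b−16=l, b−16=l, o−16=y.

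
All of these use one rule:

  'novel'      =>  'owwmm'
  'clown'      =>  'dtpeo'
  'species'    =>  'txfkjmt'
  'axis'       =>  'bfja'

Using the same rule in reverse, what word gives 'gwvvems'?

Shifts by position in novel: pos 0: n→o (+1), pos 1: o→w (+8), pos 2: v→w (+1), pos 3: e→m (+8) — repeating every 2. A repeating key of period 2 is used — shifts +1, +8 over and over.
Decoding gwvvems: g−1=f, w−8=o, v−1=u, v−8=n, e−1=d, m−8=e, s−1=r.

founder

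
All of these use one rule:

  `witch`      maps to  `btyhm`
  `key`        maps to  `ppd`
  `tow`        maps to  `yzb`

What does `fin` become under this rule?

The shift depends on letter class: consonant w→b is +5, but vowel i→t is +11. Two shifts are in play — +11 for a/e/i/o/u, +5 for every other letter.
Applying it to fin: f(cons)+5=k, i(vowel)+11=t, n(cons)+5=s.

kts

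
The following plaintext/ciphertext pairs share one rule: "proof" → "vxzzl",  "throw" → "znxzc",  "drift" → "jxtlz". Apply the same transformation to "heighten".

nptmnzpt

The shift depends on letter class: consonant p→v is +6, but vowel o→z is +11. The rule splits by letter class: vowels +11, consonants +6.
Applying it to heighten: h(cons)+6=n, e(vowel)+11=p, i(vowel)+11=t, g(cons)+6=m, h(cons)+6=n, t(cons)+6=z, e(vowel)+11=p, n(cons)+6=t.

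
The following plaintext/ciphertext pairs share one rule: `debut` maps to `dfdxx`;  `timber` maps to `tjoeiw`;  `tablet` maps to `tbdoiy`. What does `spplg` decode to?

In debut: d→d is +0, e→f is +1, b→d is +2, u→x is +3 — the shift increases by 1 each position. Each letter shifts forward by its position index (0, 1, 2, …) — the shift grows by one for each successive letter.
Undoing it on spplg: s−0=s, p−1=o, p−2=n, l−3=i, g−4=c.

sonic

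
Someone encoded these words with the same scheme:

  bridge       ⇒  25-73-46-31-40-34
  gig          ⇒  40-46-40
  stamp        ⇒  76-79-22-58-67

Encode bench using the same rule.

25-34-61-28-43

The formula is n = 3×(alphabet index, a=1) + 19.
For bench: b=2→25, e=5→34, n=14→61, c=3→28, h=8→43.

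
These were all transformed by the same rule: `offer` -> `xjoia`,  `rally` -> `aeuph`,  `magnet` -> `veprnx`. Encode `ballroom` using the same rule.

Shifts by position in offer: pos 0: o→x (+9), pos 1: f→j (+4), pos 2: f→o (+9), pos 3: e→i (+4) — repeating every 2. A repeating key of period 2 is used — shifts +9, +4 over and over.
For ballroom: b+9=k, a+4=e, l+9=u, l+4=p, r+9=a, o+4=s, o+9=x, m+4=q.

keupasxq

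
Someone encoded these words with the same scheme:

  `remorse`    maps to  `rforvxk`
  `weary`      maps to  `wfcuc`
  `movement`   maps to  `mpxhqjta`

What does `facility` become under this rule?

fbelpnzf

Letter i (0-indexed) is shifted by i+0, so successive shifts are 0, 1, 2, ….
Applying it to facility: f+0=f, a+1=b, c+2=e, i+3=l, l+4=p, i+5=n, t+6=z, y+7=f.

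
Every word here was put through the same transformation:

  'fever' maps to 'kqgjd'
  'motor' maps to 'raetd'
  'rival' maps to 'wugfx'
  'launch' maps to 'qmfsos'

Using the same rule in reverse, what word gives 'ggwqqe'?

bullet

It's a Vigenère-style cipher with numeric key [5,12,11]: position i shifts by key[i mod 3].
Reversing it on ggwqqe: g−5=b, g−12=u, w−11=l, q−5=l, q−12=e, e−11=t.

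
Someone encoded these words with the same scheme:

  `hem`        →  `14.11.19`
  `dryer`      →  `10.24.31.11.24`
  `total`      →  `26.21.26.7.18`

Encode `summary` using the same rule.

h is letter #8 and maps to 14: an offset of 6. Each letter is replaced by its alphabet position (a=1..z=26) + 6.
For summary: s=19→25, u=21→27, m=13→19, m=13→19, a=1→7, r=18→24, y=25→31.

25.27.19.19.7.24.31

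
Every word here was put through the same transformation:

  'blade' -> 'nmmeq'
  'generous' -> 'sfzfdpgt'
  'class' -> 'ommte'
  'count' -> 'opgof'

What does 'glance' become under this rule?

Shifts by position in blade: pos 0: b→n (+12), pos 1: l→m (+1), pos 2: a→m (+12), pos 3: d→e (+1) — repeating every 2. The shifts repeat in a cycle of length 2: positions 0,1,… shift by +12, +1, then the pattern repeats.
Applying it to glance: g+12=s, l+1=m, a+12=m, n+1=o, c+12=o, e+1=f.

smmoof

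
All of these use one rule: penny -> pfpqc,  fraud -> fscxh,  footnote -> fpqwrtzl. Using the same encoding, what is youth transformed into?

ypwwl

In penny: p→p is +0, e→f is +1, n→p is +2, n→q is +3 — the shift increases by 1 each position. Each letter shifts forward by its position index (0, 1, 2, …) — the shift grows by one for each successive letter.
For youth: y+0=y, o+1=p, u+2=w, t+3=w, h+4=l.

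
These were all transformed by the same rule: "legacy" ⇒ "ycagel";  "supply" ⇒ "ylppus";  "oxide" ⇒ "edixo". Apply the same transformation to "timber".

rebmit

The output letters match the input read backwards: legacy reversed is ycagel. It's just the letters in reverse order.
For timber: reverse → rebmit.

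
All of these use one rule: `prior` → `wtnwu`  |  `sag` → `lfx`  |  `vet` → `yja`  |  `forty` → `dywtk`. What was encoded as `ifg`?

Read the word backwards and shift each letter +5.
Undoing it on ifg: shift back: i−5=d, f−5=a, g−5=b → dab; then reverse → bad.

bad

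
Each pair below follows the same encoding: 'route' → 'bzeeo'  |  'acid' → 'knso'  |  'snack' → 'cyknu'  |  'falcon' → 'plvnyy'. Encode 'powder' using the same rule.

Shifts by position in route: pos 0: r→b (+10), pos 1: o→z (+11), pos 2: u→e (+10), pos 3: t→e (+11) — repeating every 2. It's a Vigenère-style cipher with numeric key [10,11]: position i shifts by key[i mod 2].
For powder: p+10=z, o+11=z, w+10=g, d+11=o, e+10=o, r+11=c.

zzgooc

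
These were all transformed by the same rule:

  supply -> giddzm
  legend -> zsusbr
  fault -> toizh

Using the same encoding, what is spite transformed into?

gdwhs

Compare letters: s→g is +14, u→i is +14, p→d is +14 — a constant shift. Every letter moves 14 places later in the alphabet, wrapping around z→a.
On spite: s+14=g, p+14=d, i+14=w, t+14=h, e+14=s.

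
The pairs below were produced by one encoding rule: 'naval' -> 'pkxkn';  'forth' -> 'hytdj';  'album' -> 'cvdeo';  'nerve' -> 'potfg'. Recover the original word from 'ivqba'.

The shifts repeat in a cycle of length 2: positions 0,1,… shift by +2, +10, then the pattern repeats.
Reversing it on ivqba: i−2=g, v−10=l, q−2=o, b−10=r, a−2=y.

glory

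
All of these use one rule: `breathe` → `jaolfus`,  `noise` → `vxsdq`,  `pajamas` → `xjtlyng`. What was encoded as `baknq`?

trace

In breathe: b→j is +8, r→a is +9, e→o is +10, a→l is +11 — the shift increases by 1 each position. The shift increases by 1 at each position, starting from +8: 8, 9, 10, ….
Decoding baknq: b−8=t, a−9=r, k−10=a, n−11=c, q−12=e.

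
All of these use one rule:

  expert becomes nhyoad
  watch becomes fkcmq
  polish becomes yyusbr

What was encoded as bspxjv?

signal

Shifts by position in expert: pos 0: e→n (+9), pos 1: x→h (+10), pos 2: p→y (+9), pos 3: e→o (+10) — repeating every 2. It's a Vigenère-style cipher with numeric key [9,10]: position i shifts by key[i mod 2].
Reversing it on bspxjv: b−9=s, s−10=i, p−9=g, x−10=n, j−9=a, v−10=l.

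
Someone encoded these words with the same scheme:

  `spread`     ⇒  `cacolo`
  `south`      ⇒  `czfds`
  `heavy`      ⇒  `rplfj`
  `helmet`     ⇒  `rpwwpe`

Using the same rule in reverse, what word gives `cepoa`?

Shifts by position in spread: pos 0: s→c (+10), pos 1: p→a (+11), pos 2: r→c (+11), pos 3: e→o (+10), pos 4: a→l (+11), pos 5: d→o (+11) — repeating every 3. The shifts repeat in a cycle of length 3: positions 0,1,… shift by +10, +11, +11, then the pattern repeats.
Undoing it on cepoa: c−10=s, e−11=t, p−11=e, o−10=e, a−11=p.

steep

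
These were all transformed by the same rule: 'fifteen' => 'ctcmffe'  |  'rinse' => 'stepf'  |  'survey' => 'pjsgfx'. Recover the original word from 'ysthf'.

prime

Each letter's alphabet position (a=0..z=25) is mapped through 23·x+17 mod 26 — an affine cipher.
Decoding ysthf: y(24)→17·(24−17)≡15=p; s(18)→17·(18−17)≡17=r; t(19)→17·(19−17)≡8=i; h(7)→17·(7−17)≡12=m; f(5)→17·(5−17)≡4=e (all mod 26).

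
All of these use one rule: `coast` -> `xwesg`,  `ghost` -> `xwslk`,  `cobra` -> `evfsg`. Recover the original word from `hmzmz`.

vivid

The word is reversed, then every letter is shifted forward by 4.
Decoding hmzmz: shift back: h−4=d, m−4=i, z−4=v, m−4=i, z−4=v → diviv; then reverse → vivid.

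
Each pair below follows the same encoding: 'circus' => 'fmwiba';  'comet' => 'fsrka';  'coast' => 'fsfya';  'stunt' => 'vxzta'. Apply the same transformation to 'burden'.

In circus: c→f is +3, i→m is +4, r→w is +5, c→i is +6 — the shift increases by 1 each position. The shift increases by 1 at each position, starting from +3: 3, 4, 5, ….
For burden: b+3=e, u+4=y, r+5=w, d+6=j, e+7=l, n+8=v.

eywjlv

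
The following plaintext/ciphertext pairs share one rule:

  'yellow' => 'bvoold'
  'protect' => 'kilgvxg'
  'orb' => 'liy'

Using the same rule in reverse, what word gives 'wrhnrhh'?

dismiss

Each pair mirrors across the alphabet (y↔b, e↔v, l↔o): positions sum to 25. This is the alphabet-reversal cipher (Atbash): a becomes z, b becomes y, etc.
Reversing it on wrhnrhh: w↔d, r↔i, h↔s, n↔m, r↔i, h↔s, h↔s.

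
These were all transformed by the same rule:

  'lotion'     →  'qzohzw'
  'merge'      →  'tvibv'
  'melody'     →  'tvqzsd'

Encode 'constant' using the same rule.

l(11)→q(16) and o(14)→z(25) fit y≡3x+9 (mod 26); the inverse of 3 mod 26 is 9. This is an affine cipher: with a=0,…,z=25, each position x becomes (3x+9) mod 26.
Applying it to constant: c(2)→3·2+9≡15=p; o(14)→3·14+9≡25=z; n(13)→3·13+9≡22=w; s(18)→3·18+9≡11=l; t(19)→3·19+9≡14=o; a(0)→3·0+9≡9=j; n(13)→3·13+9≡22=w; t(19)→3·19+9≡14=o (all mod 26).

pzwlojwo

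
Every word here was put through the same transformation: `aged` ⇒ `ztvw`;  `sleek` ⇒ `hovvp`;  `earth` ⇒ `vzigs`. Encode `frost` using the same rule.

Treating letters as 0–25, the rule is x ↦ 25x + 25 (mod 26).
Applying it to frost: f(5)→25·5+25≡20=u; r(17)→25·17+25≡8=i; o(14)→25·14+25≡11=l; s(18)→25·18+25≡7=h; t(19)→25·19+25≡6=g (all mod 26).

uilhg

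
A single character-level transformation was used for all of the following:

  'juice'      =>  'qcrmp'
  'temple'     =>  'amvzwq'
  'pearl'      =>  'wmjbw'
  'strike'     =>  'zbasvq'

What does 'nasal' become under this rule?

uibkw

In juice: j→q is +7, u→c is +8, i→r is +9, c→m is +10 — the shift increases by 1 each position. Letter i (0-indexed) is shifted by i+7, so successive shifts are 7, 8, 9, ….
For nasal: n+7=u, a+8=i, s+9=b, a+10=k, l+11=w.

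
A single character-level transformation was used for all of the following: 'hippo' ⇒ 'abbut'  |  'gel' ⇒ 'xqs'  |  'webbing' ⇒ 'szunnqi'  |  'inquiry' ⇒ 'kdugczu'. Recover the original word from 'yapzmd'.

random

Read the word backwards and shift each letter +12.
Reversing it on yapzmd: shift back: y−12=m, a−12=o, p−12=d, z−12=n, m−12=a, d−12=r → modnar; then reverse → random.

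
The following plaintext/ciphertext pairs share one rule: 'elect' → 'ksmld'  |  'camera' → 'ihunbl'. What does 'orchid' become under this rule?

In elect: e→k is +6, l→s is +7, e→m is +8, c→l is +9 — the shift increases by 1 each position. The shift increases by 1 at each position, starting from +6: 6, 7, 8, ….
On orchid: o+6=u, r+7=y, c+8=k, h+9=q, i+10=s, d+11=o.

uykqso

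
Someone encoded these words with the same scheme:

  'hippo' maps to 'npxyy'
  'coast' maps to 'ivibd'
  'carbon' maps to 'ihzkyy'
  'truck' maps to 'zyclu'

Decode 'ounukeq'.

In hippo: h→n is +6, i→p is +7, p→x is +8, p→y is +9 — the shift increases by 1 each position. The shift increases by 1 at each position, starting from +6: 6, 7, 8, ….
Decoding ounukeq: o−6=i, u−7=n, n−8=f, u−9=l, k−10=a, e−11=t, q−12=e.

inflate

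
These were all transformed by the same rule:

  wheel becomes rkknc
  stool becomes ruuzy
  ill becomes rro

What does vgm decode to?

gap

The output letters match the input read backwards, each shifted +6: wheel reversed is leehw. Read the word backwards and shift each letter +6.
Undoing it on vgm: shift back: v−6=p, g−6=a, m−6=g → pag; then reverse → gap.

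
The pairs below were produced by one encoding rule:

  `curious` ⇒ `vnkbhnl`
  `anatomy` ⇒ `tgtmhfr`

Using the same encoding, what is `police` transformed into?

Compare letters: c→v is +19, u→n is +19, r→k is +19 — a constant shift. Each letter is shifted forward by 19 in the alphabet (a Caesar shift of +19).
Applying it to police: p+19=i, o+19=h, l+19=e, i+19=b, c+19=v, e+19=x.

ihebvx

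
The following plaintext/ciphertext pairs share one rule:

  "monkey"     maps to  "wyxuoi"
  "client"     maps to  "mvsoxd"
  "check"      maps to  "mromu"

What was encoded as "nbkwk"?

drama

This is a Caesar cipher with shift 10.
Decoding nbkwk: n−10=d, b−10=r, k−10=a, w−10=m, k−10=a.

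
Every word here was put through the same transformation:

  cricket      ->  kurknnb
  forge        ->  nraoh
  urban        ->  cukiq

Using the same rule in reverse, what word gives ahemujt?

several

Shifts by position in cricket: pos 0: c→k (+8), pos 1: r→u (+3), pos 2: i→r (+9), pos 3: c→k (+8), pos 4: k→n (+3), pos 5: e→n (+9) — repeating every 3. It's a Vigenère-style cipher with numeric key [8,3,9]: position i shifts by key[i mod 3].
Undoing it on ahemujt: a−8=s, h−3=e, e−9=v, m−8=e, u−3=r, j−9=a, t−8=l.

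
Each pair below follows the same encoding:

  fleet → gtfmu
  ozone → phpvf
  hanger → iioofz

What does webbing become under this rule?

xmcjjvh

Shifts by position in fleet: pos 0: f→g (+1), pos 1: l→t (+8), pos 2: e→f (+1), pos 3: e→m (+8) — repeating every 2. A repeating key of period 2 is used — shifts +1, +8 over and over.
On webbing: w+1=x, e+8=m, b+1=c, b+8=j, i+1=j, n+8=v, g+1=h.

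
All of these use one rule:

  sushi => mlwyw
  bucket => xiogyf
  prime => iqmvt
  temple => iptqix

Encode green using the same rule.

The output letters match the input read backwards, each shifted +4: sushi reversed is ihsus. Read the word backwards and shift each letter +4.
For green: reverse → neerg; then shift: n+4=r, e+4=i, e+4=i, r+4=v, g+4=k.

riivk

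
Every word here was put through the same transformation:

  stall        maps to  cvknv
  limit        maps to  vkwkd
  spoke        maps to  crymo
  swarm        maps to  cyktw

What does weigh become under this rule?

Shifts by position in stall: pos 0: s→c (+10), pos 1: t→v (+2), pos 2: a→k (+10), pos 3: l→n (+2) — repeating every 2. A repeating key of period 2 is used — shifts +10, +2 over and over.
Applying it to weigh: w+10=g, e+2=g, i+10=s, g+2=i, h+10=r.

ggsir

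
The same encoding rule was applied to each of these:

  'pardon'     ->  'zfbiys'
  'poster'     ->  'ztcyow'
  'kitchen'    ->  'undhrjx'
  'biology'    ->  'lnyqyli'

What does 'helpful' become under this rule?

rjvupzv

A repeating key of period 2 is used — shifts +10, +5 over and over.
For helpful: h+10=r, e+5=j, l+10=v, p+5=u, f+10=p, u+5=z, l+10=v.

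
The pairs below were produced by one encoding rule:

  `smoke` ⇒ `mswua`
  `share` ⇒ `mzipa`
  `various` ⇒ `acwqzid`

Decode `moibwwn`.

footage

Two steps: reverse the string, then apply a Caesar shift of +8.
Decoding moibwwn: shift back: m−8=e, o−8=g, i−8=a, b−8=t, w−8=o, w−8=o, n−8=f → egatoof; then reverse → footage.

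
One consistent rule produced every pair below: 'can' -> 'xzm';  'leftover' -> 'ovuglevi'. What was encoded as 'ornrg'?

This is the alphabet-reversal cipher (Atbash): a becomes z, b becomes y, etc.
Decoding ornrg: o↔l, r↔i, n↔m, r↔i, g↔t.

limit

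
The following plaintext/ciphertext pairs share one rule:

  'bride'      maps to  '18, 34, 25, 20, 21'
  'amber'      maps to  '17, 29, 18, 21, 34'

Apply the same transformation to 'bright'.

Letters become their 1-based position plus 16 (so a→17, b→18, …).
For bright: b=2→18, r=18→34, i=9→25, g=7→23, h=8→24, t=20→36.

18, 34, 25, 23, 24, 36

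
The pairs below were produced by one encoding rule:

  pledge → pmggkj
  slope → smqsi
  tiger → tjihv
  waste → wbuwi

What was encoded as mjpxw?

minus

In pledge: p→p is +0, l→m is +1, e→g is +2, d→g is +3 — the shift increases by 1 each position. Each letter shifts forward by its position index (0, 1, 2, …) — the shift grows by one for each successive letter.
Reversing it on mjpxw: m−0=m, j−1=i, p−2=n, x−3=u, w−4=s.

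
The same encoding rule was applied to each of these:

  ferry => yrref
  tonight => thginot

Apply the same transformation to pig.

The output letters match the input read backwards: ferry reversed is yrref. The word is simply reversed.
For pig: reverse → gip.

gip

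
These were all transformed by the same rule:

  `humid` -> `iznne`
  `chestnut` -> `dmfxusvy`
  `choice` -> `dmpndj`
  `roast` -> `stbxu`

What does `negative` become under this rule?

The shifts repeat in a cycle of length 2: positions 0,1,… shift by +1, +5, then the pattern repeats.
For negative: n+1=o, e+5=j, g+1=h, a+5=f, t+1=u, i+5=n, v+1=w, e+5=j.

ojhfunwj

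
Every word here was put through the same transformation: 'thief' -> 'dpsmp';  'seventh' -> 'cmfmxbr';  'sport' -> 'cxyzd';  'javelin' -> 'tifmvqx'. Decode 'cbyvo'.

stone

Shifts by position in thief: pos 0: t→d (+10), pos 1: h→p (+8), pos 2: i→s (+10), pos 3: e→m (+8) — repeating every 2. It's a Vigenère-style cipher with numeric key [10,8]: position i shifts by key[i mod 2].
Undoing it on cbyvo: c−10=s, b−8=t, y−10=o, v−8=n, o−10=e.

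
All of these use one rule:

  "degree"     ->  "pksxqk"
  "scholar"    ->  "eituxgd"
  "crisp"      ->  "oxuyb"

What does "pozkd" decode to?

Shifts by position in degree: pos 0: d→p (+12), pos 1: e→k (+6), pos 2: g→s (+12), pos 3: r→x (+6) — repeating every 2. A repeating key of period 2 is used — shifts +12, +6 over and over.
Reversing it on pozkd: p−12=d, o−6=i, z−12=n, k−6=e, d−12=r.

diner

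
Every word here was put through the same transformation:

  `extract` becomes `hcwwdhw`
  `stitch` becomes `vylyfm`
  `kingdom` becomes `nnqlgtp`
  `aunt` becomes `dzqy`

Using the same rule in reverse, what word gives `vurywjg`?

spotted

Shifts by position in extract: pos 0: e→h (+3), pos 1: x→c (+5), pos 2: t→w (+3), pos 3: r→w (+5) — repeating every 2. The shifts repeat in a cycle of length 2: positions 0,1,… shift by +3, +5, then the pattern repeats.
Reversing it on vurywjg: v−3=s, u−5=p, r−3=o, y−5=t, w−3=t, j−5=e, g−3=d.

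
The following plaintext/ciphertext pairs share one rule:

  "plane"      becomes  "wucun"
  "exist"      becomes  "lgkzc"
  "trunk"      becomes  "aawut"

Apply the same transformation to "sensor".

Shifts by position in plane: pos 0: p→w (+7), pos 1: l→u (+9), pos 2: a→c (+2), pos 3: n→u (+7), pos 4: e→n (+9) — repeating every 3. It's a Vigenère-style cipher with numeric key [7,9,2]: position i shifts by key[i mod 3].
On sensor: s+7=z, e+9=n, n+2=p, s+7=z, o+9=x, r+2=t.

znpzxt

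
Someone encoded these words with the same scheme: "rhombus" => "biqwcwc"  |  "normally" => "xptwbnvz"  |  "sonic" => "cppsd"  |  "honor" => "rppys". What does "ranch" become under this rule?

Shifts by position in rhombus: pos 0: r→b (+10), pos 1: h→i (+1), pos 2: o→q (+2), pos 3: m→w (+10), pos 4: b→c (+1), pos 5: u→w (+2) — repeating every 3. A repeating key of period 3 is used — shifts +10, +1, +2 over and over.
On ranch: r+10=b, a+1=b, n+2=p, c+10=m, h+1=i.

bbpmi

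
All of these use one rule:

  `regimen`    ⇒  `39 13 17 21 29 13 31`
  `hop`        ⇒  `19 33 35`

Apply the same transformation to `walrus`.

r(#18)→39 and e(#5)→13: differences scale by 2, so n = 2·pos + 3. Each letter becomes 2×(its alphabet position, a=1..z=26) + 3.
For walrus: w=23→49, a=1→5, l=12→27, r=18→39, u=21→45, s=19→41.

49 5 27 39 45 41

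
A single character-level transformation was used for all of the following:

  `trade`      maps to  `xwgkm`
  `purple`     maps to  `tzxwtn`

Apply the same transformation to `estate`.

In trade: t→x is +4, r→w is +5, a→g is +6, d→k is +7 — the shift increases by 1 each position. The shift increases by 1 at each position, starting from +4: 4, 5, 6, ….
For estate: e+4=i, s+5=x, t+6=z, a+7=h, t+8=b, e+9=n.

ixzhbn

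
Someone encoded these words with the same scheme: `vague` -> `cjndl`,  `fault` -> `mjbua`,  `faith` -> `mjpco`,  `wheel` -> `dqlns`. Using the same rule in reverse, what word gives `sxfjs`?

loyal

Shifts by position in vague: pos 0: v→c (+7), pos 1: a→j (+9), pos 2: g→n (+7), pos 3: u→d (+9) — repeating every 2. The shifts repeat in a cycle of length 2: positions 0,1,… shift by +7, +9, then the pattern repeats.
Undoing it on sxfjs: s−7=l, x−9=o, f−7=y, j−9=a, s−7=l.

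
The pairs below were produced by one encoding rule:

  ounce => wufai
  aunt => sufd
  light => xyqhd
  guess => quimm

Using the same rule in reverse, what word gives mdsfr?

Each letter's alphabet position (a=0..z=25) is mapped through 17·x+18 mod 26 — an affine cipher.
Reversing it on mdsfr: m(12)→23·(12−18)≡18=s; d(3)→23·(3−18)≡19=t; s(18)→23·(18−18)≡0=a; f(5)→23·(5−18)≡13=n; r(17)→23·(17−18)≡3=d (all mod 26).

stand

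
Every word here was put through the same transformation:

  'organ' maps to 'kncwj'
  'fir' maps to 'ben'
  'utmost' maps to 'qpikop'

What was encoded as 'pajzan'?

It's a constant shift of +22 (ROT22).
Reversing it on pajzan: p−22=t, a−22=e, j−22=n, z−22=d, a−22=e, n−22=r.

tender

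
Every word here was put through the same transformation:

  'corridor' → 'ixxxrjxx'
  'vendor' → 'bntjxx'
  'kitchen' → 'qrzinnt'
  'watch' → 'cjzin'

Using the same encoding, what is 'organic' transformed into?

The shift depends on letter class: consonant c→i is +6, but vowel o→x is +9. Vowels shift forward by 9 and consonants shift forward by 6.
Applying it to organic: o(vowel)+9=x, r(cons)+6=x, g(cons)+6=m, a(vowel)+9=j, n(cons)+6=t, i(vowel)+9=r, c(cons)+6=i.

xxmjtri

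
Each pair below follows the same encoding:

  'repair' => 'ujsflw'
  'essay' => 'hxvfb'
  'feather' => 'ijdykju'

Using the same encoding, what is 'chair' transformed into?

Shifts by position in repair: pos 0: r→u (+3), pos 1: e→j (+5), pos 2: p→s (+3), pos 3: a→f (+5) — repeating every 2. A repeating key of period 2 is used — shifts +3, +5 over and over.
For chair: c+3=f, h+5=m, a+3=d, i+5=n, r+3=u.

fmdnu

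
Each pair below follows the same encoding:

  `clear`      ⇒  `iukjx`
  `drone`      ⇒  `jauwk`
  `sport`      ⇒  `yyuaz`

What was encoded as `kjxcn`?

Shifts by position in clear: pos 0: c→i (+6), pos 1: l→u (+9), pos 2: e→k (+6), pos 3: a→j (+9) — repeating every 2. The shifts repeat in a cycle of length 2: positions 0,1,… shift by +6, +9, then the pattern repeats.
Reversing it on kjxcn: k−6=e, j−9=a, x−6=r, c−9=t, n−6=h.

earth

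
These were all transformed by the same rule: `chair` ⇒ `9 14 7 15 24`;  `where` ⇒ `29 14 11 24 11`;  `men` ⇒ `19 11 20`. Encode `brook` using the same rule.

8 24 21 21 17

c is letter #3 and maps to 9: an offset of 6. Each letter is replaced by its alphabet position (a=1..z=26) + 6.
Applying it to brook: b=2→8, r=18→24, o=15→21, o=15→21, k=11→17.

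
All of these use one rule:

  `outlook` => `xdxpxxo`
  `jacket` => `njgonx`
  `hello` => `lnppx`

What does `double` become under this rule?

hxdfpn

The shift depends on letter class: consonant t→x is +4, but vowel o→x is +9. The rule splits by letter class: vowels +9, consonants +4.
For double: d(cons)+4=h, o(vowel)+9=x, u(vowel)+9=d, b(cons)+4=f, l(cons)+4=p, e(vowel)+9=n.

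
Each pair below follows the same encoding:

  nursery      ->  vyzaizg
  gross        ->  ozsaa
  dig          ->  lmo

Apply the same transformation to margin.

uezomv

The shift depends on letter class: consonant n→v is +8, but vowel u→y is +4. Two shifts are in play — +4 for a/e/i/o/u, +8 for every other letter.
On margin: m(cons)+8=u, a(vowel)+4=e, r(cons)+8=z, g(cons)+8=o, i(vowel)+4=m, n(cons)+8=v.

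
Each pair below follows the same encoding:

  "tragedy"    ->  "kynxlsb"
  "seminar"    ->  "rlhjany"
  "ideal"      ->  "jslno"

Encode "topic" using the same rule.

t(19)→k(10) and r(17)→y(24) fit y≡19x+13 (mod 26); the inverse of 19 mod 26 is 11. This is an affine cipher: with a=0,…,z=25, each position x becomes (19x+13) mod 26.
For topic: t(19)→19·19+13≡10=k; o(14)→19·14+13≡19=t; p(15)→19·15+13≡12=m; i(8)→19·8+13≡9=j; c(2)→19·2+13≡25=z (all mod 26).

ktmjz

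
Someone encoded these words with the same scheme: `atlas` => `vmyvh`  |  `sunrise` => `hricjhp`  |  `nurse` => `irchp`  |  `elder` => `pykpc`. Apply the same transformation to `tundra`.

mrikcv

a(0)→v(21) and t(19)→m(12) fit y≡5x+21 (mod 26); the inverse of 5 mod 26 is 21. Treating letters as 0–25, the rule is x ↦ 5x + 21 (mod 26).
For tundra: t(19)→5·19+21≡12=m; u(20)→5·20+21≡17=r; n(13)→5·13+21≡8=i; d(3)→5·3+21≡10=k; r(17)→5·17+21≡2=c; a(0)→5·0+21≡21=v (all mod 26).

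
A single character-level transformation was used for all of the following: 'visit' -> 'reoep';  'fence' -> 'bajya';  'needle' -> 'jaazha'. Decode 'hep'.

It's a constant shift of +22 (ROT22).
Undoing it on hep: h−22=l, e−22=i, p−22=t.

lit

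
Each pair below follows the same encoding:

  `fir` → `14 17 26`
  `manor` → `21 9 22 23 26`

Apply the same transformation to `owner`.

23 31 22 13 26

f is letter #6 and maps to 14: an offset of 8. The number is (letter's place in the alphabet, a=1) + 8.
Applying it to owner: o=15→23, w=23→31, n=14→22, e=5→13, r=18→26.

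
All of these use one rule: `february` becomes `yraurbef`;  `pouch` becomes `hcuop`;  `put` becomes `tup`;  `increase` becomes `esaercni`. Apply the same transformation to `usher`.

rehsu

The output letters match the input read backwards: february reversed is yraurbef. The word is simply reversed.
For usher: reverse → rehsu.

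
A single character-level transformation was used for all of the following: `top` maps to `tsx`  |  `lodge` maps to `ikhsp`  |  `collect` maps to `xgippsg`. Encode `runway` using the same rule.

The word is reversed, then every letter is shifted forward by 4.
For runway: reverse → yawnur; then shift: y+4=c, a+4=e, w+4=a, n+4=r, u+4=y, r+4=v.

cearyv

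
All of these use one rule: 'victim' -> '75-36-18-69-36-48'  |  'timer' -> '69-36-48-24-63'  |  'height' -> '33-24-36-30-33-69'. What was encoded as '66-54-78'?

sow

v(#22)→75 and i(#9)→36: differences scale by 3, so n = 3·pos + 9. With a=1..z=26, the number is 3·pos + 9.
Decoding 66-54-78: 66→(66−9)÷3=19=s, 54→(54−9)÷3=15=o, 78→(78−9)÷3=23=w.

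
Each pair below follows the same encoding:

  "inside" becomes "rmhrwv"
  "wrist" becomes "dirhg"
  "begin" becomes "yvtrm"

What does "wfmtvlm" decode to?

Each pair mirrors across the alphabet (i↔r, n↔m, s↔h): positions sum to 25. Each letter is replaced by its mirror in the alphabet: a↔z, b↔y, c↔x, and so on (the Atbash cipher).
Decoding wfmtvlm: w↔d, f↔u, m↔n, t↔g, v↔e, l↔o, m↔n.

dungeon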